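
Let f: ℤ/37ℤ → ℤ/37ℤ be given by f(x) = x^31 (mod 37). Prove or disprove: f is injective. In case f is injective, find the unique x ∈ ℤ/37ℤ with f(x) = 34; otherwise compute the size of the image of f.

33

Since 37 is prime, the nonzero elements of ℤ/37ℤ form a cyclic group of order 36.
As gcd(31, 36) = 1, raising to the 31st power is a bijection on this group: if s^31 ≡ t^31 then (st^{−1})^31 = 1, and the only element of order dividing gcd(31, 36) = 1 is 1, so s = t.
With f(0) = 0 this makes f injective on all of ℤ/37ℤ, hence bijective (finite equal-size domain and codomain). In particular f is injective.
Since f is injective, we find the preimage of 34. The inverse of x ↦ x^31 on (ℤ/37ℤ)^× is x ↦ x^7, because 31·7 = 217 = 6·36 + 1 ≡ 1 (mod 36) and x^{36} = 1 for x ≠ 0 (Fermat). So f⁻¹(34) = 34^7 mod 37.
Repeated squaring mod 37: 34^1 ≡ 34, 34^2 ≡ 34² = 1156 ≡ 9, 34^4 ≡ 9² = 81 ≡ 7. Since 7 = 4 + 2 + 1, 34^7 ≡ 7·9·34: 7·9 = 63 ≡ 26, then 26·34 = 884 ≡ 33. So 34^7 ≡ 33 (mod 37).
Hence f⁻¹(34) = 33.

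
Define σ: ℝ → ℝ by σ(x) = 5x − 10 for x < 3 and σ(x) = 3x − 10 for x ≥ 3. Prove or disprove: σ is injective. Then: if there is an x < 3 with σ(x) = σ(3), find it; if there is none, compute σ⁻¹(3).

Both pieces are strictly increasing (slopes 5 and 3), so each is injective on its own interval.
The left piece maps (−∞, 3) onto (−∞, 5); the right piece maps [3, ∞) onto [−1, ∞).
These images overlap. In particular σ(3) = −1 (right piece), and solving 5x − 10 = −1 on the left piece gives x = 9/5 < 3.
So σ(9/5) = σ(3) with 9/5 ≠ 3, and σ is not injective. This x = 9/5 is the requested value below 3.

9/5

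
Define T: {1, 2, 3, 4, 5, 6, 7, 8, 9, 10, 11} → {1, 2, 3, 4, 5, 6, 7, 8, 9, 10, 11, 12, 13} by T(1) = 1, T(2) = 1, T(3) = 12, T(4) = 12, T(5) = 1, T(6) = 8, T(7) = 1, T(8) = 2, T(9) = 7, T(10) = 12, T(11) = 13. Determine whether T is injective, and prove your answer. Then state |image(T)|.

6

T(1) = 1 = T(2) with 1 ≠ 2, so T is not injective.
The image of T is {1, 2, 7, 8, 12, 13}, which has 6 elements.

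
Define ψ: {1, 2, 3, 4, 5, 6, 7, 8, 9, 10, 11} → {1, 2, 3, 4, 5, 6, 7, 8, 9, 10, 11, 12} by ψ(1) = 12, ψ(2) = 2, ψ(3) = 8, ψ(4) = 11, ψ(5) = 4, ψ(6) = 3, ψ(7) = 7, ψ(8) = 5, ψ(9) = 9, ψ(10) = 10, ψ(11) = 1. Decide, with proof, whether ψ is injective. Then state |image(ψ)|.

11

The values ψ(1), …, ψ(11) are 12, 2, 8, 11, 4, 3, 7, 5, 9, 10, 1 — all distinct.
So ψ(x_1) = ψ(x_2) only when x_1 = x_2, and ψ is injective.
The image of ψ is {1, 2, 3, 4, 5, 7, 8, 9, 10, 11, 12}, which has 11 elements.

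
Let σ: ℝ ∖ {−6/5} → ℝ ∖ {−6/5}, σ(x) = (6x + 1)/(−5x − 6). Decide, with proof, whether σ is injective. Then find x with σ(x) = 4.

Suppose σ(a) = σ(b). Cross-multiplying: (6a + 1)(−5b − 6) = (6b + 1)(−5a − 6).
Expanding both sides and cancelling the symmetric terms leaves −31·(a − b) = 0. Since −31 ≠ 0, a = b. Hence σ is injective.
Solving σ(x) = 4: cross-multiplying gives 6x + 1 = 4(−5x − 6), which rearranges to 26x = −25, so x = −25/26.

-25/26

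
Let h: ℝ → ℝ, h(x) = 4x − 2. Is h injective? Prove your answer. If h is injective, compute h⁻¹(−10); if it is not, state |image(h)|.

-2

Suppose h(x_1) = h(x_2). Then 4x_1 − 2 = 4x_2 − 2, thus 4x_1 = 4x_2, therefore x_1 = x_2.
So h is injective.
Since h is injective, we compute h⁻¹(−10) = (−10 + 2)/4 = −2.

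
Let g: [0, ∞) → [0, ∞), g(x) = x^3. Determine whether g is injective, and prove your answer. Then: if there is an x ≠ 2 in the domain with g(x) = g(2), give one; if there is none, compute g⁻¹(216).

6

On [0, ∞), x ↦ x^3 is strictly increasing, so g(s) = g(t) forces s = t. Hence g is injective.
Since x ↦ x^3 is strictly increasing on [0, ∞), it is injective there, so no x ≠ 2 in the domain has g(x) = g(2). We therefore compute g⁻¹(216) = 216^{1/3} = 6 (indeed 6^3 = 216).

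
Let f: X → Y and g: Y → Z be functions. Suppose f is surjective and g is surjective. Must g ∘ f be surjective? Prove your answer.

Let c ∈ Z. Since g is surjective, there is b ∈ Y with g(b) = c. Since f is surjective, there is a ∈ X with f(a) = b.
Then (g ∘ f)(a) = g(b) = c. Thus g ∘ f is surjective.

surjective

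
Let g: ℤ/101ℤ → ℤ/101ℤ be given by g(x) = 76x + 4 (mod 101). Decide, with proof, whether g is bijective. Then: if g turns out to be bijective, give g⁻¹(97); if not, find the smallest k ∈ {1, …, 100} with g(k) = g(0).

69

If g(s) = g(t), then 76s ≡ 76t (mod 101). Because gcd(76, 101) = 1, we may cancel 76 to get s ≡ t (mod 101).
We now compute 76⁻¹ mod 101 explicitly. Euclid's algorithm: 101 = 1·76 + 25, 76 = 3·25 + 1; back-substituting gives 1 = 4·76 − 3·101, so 76⁻¹ ≡ 4 (mod 101).
For any y ∈ ℤ/101ℤ, x = 4(y − 4) mod 101 satisfies g(x) = 76·4(y − 4) + 4 ≡ y (since 76·4 ≡ 1 mod 101). So every y has a preimage.
Hence g is bijective.
Since g is bijective, we find g⁻¹(97): we need 76x ≡ 97 − 4 ≡ 93 (mod 101). Using 76⁻¹ = 4: x ≡ 4·93 = 372 = 3·101 + 69, so x = 69.
Check: g(69) = 76·69 + 4 = 5248 = 51·101 + 97 ≡ 97 (mod 101).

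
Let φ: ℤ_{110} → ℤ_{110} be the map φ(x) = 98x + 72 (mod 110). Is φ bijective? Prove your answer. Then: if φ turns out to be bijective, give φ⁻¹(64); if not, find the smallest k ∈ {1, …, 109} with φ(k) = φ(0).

55

We have gcd(98, 110) = 2 > 1. Taking s = 0 and t = 55: φ(0) = 72 and φ(55) = 98·55 + 72 = 5462 ≡ 72 (mod 110).
So φ(0) = φ(55) while 0 ≠ 55, therefore φ is not injective, hence not bijective.
Since φ is not bijective, we find the least positive k with φ(k) = φ(0): this means 98k ≡ 0 (mod 110), i.e. 110 ∣ 98k. Since gcd(98, 110) = 2, dividing through by 2 this holds exactly when 55 ∣ 49k, and as gcd(49, 55) = 1, exactly when 55 ∣ k.
The smallest positive such k is 55.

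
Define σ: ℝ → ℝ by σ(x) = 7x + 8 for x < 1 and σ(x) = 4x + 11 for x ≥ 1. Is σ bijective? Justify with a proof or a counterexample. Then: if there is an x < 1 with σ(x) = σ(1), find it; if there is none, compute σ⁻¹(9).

1/7

Both pieces are strictly increasing (slopes 7 and 4), so each is injective on its own interval.
The left piece maps (−∞, 1) onto (−∞, 15); the right piece maps [1, ∞) onto [15, ∞).
Since 15 = 15, the images partition ℝ: σ is injective and surjective, hence bijective.
Because the two images are disjoint, no x < 1 has σ(x) = σ(1), so we compute σ⁻¹(9): 9 lies in (−∞, 15), so solve 7x + 8 = 9: x = (9 − 8)/7 = 1/7.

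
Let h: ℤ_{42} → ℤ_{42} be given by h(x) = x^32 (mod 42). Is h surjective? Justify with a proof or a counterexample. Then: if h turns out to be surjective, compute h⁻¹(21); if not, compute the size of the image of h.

16

h(4): Repeated squaring mod 42: 4^1 ≡ 4, 4^2 ≡ 4² = 16, 4^4 ≡ 16² = 256 ≡ 4, 4^8 ≡ 4² = 16, 4^16 ≡ 16² = 256 ≡ 4, 4^32 ≡ 4² = 16. So 4^32 ≡ 16 (mod 42).
h(10): Repeated squaring mod 42: 10^1 ≡ 10, 10^2 ≡ 10² = 100 ≡ 16, 10^4 ≡ 16² = 256 ≡ 4, 10^8 ≡ 4² = 16, 10^16 ≡ 16² = 256 ≡ 4, 10^32 ≡ 4² = 16. So 10^32 ≡ 16 (mod 42).
So h(4) = h(10) = 16 while 4 ≠ 10, so h is not injective.
A non-injective map from the 42-element set ℤ_{42} to itself takes at most 41 distinct values, so it cannot be surjective. Thus h is not surjective.
Since h is not surjective, we determine |image(h)|. Computing x^32 mod 42 for each x (by repeated squaring, reducing mod 42 at every step), the values h(0), h(1), …, h(41) are: 0, 1, 4, 9, 16, 25, 36, 7, 22, 39, 16, 37, 18, 1, 28, 15, 4, 37, 30, 25, 22, 21, 22, 25, 30, 37, 4, 15, 28, 1, 18, 37, 16, 39, 22, 7, 36, 25, 16, 9, 4, 1.
The distinct values are {0, 1, 4, 7, 9, 15, 16, 18, 21, 22, 25, 28, 30, 36, 37, 39}; there are 16 of them.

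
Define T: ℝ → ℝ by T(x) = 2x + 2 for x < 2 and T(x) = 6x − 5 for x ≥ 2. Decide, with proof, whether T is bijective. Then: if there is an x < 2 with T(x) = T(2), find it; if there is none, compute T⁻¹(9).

7/3

Both pieces are strictly increasing (slopes 2 and 6), so each is injective on its own interval.
The left piece maps (−∞, 2) onto (−∞, 6); the right piece maps [2, ∞) onto [7, ∞).
The images leave a gap (6 has no preimage), so T is not surjective, hence not bijective.
Because the two images are disjoint, no x < 2 has T(x) = T(2), so we compute T⁻¹(9): 9 lies in [7, ∞), so solve 6x − 5 = 9: x = (9 + 5)/6 = 7/3.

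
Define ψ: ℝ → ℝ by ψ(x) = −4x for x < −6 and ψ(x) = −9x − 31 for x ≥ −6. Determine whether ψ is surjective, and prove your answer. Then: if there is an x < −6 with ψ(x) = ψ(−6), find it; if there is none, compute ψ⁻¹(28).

-7

Both pieces are strictly decreasing (slopes −4 and −9), so each is injective on its own interval.
The left piece maps (−∞, −6) onto (24, ∞); the right piece maps [−6, ∞) onto (−∞, 23].
The union (24, ∞) ∪ (−∞, 23] omits the interval between 24 and 23; in particular 24 has no preimage. So ψ is not surjective.
Because the two images are disjoint, no x < −6 has ψ(x) = ψ(−6), so we compute ψ⁻¹(28): 28 lies in (24, ∞), so solve −4x = 28: x = (28 − 0)/(−4) = −7.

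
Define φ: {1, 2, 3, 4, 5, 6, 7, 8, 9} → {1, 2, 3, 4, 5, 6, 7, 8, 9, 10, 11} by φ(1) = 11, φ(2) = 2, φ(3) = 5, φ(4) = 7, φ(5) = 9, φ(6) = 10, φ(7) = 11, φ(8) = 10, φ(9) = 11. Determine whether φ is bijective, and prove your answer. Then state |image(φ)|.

φ(1) = 11 = φ(7) with 1 ≠ 7, so φ is not injective, hence not bijective.
The image of φ is {2, 5, 7, 9, 10, 11}, which has 6 elements.

6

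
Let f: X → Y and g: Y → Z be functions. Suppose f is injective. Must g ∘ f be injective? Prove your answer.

No. Take X = Y = Z = {1, 2}, f = identity (injective), and g(x) = 1 for every x.
Then (g ∘ f)(1) = 1 = (g ∘ f)(2) with 1 ≠ 2, so g ∘ f is not injective.

not injective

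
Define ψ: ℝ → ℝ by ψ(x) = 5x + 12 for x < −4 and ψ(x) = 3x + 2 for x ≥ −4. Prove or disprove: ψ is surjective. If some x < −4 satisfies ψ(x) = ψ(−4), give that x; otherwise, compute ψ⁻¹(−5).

-22/5

Both pieces are strictly increasing (slopes 5 and 3), so each is injective on its own interval.
The left piece maps (−∞, −4) onto (−∞, −8); the right piece maps [−4, ∞) onto [−10, ∞).
The union (−∞, −8) ∪ [−10, ∞) covers ℝ, so ψ is surjective.
For the follow-up: the images overlap, so an x < −4 with ψ(x) = ψ(−4) exists. ψ(−4) = −10; solving 5x + 12 = −10 for x < −4 gives x = (−10 − 12)/5 = −22/5.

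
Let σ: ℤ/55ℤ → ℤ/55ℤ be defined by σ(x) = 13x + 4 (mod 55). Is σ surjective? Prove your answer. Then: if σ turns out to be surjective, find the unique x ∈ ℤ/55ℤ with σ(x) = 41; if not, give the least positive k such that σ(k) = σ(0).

Since gcd(13, 55) = 1, 13 is invertible modulo 55. Euclid's algorithm: 55 = 4·13 + 3, 13 = 4·3 + 1; back-substituting gives 1 = 17·13 − 4·55, so 13⁻¹ ≡ 17 (mod 55).
Then y ↦ 17(y − 4) is a two-sided inverse to σ, so every y ∈ ℤ/55ℤ has a preimage.
So σ is surjective.
Since σ is surjective, we find σ⁻¹(41): we need 13x ≡ 41 − 4 ≡ 37 (mod 55). Using 13⁻¹ = 17: x ≡ 17·37 = 629 = 11·55 + 24, so x = 24.
Check: σ(24) = 13·24 + 4 = 316 = 5·55 + 41 ≡ 41 (mod 55).

24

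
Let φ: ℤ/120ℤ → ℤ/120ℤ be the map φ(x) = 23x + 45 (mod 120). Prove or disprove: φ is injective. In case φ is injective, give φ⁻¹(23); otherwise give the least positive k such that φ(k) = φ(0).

46

If φ(x_1) = φ(x_2), then 23x_1 ≡ 23x_2 (mod 120). Because gcd(23, 120) = 1, we may cancel 23 to get x_1 ≡ x_2 (mod 120).
Thus φ is injective.
We now compute 23⁻¹ mod 120 explicitly. Euclid's algorithm: 120 = 5·23 + 5, 23 = 4·5 + 3, 5 = 1·3 + 2, 3 = 1·2 + 1; back-substituting gives 1 = 47·23 − 9·120, so 23⁻¹ ≡ 47 (mod 120).
Since φ is injective, we compute φ⁻¹(23): solve 23x + 45 ≡ 23 (mod 120), i.e. 23x ≡ 98 (mod 120).
Multiplying by 23⁻¹ = 47 gives x ≡ 47·98 = 4606 = 38·120 + 46 ≡ 46 (mod 120).
Check: φ(46) = 23·46 + 45 = 1103 = 9·120 + 23 ≡ 23 (mod 120).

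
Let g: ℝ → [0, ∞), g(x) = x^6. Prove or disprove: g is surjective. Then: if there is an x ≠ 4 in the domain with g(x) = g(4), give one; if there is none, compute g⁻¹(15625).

-4

For any y ∈ [0, ∞), x = y^{1/6} ∈ ℝ satisfies x^6 = y, so g is surjective.
For the follow-up, such an x exists: taking x = −4 ∈ ℝ gives g(−4) = 4096 = g(4) with −4 ≠ 4.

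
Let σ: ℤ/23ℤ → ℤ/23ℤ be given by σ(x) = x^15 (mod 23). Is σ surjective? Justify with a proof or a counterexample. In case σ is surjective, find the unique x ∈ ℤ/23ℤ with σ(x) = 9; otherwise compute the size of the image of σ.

Since 23 is prime, the nonzero elements of ℤ/23ℤ form a cyclic group of order 22.
As gcd(15, 22) = 1, raising to the 15th power is a bijection on this group: if s^15 ≡ t^15 then (st^{−1})^15 = 1, and the only element of order dividing gcd(15, 22) = 1 is 1, so s = t.
With σ(0) = 0 this makes σ injective on all of ℤ/23ℤ, hence bijective (finite equal-size domain and codomain). In particular σ is surjective.
Since σ is surjective, we find the preimage of 9. The inverse of x ↦ x^15 on (ℤ/23ℤ)^× is x ↦ x^3, because 15·3 = 45 = 2·22 + 1 ≡ 1 (mod 22) and x^{22} = 1 for x ≠ 0 (Fermat). So σ⁻¹(9) = 9^3 mod 23.
Repeated squaring mod 23: 9^1 ≡ 9, 9^2 ≡ 9² = 81 ≡ 12. Since 3 = 2 + 1, 9^3 ≡ 12·9: 12·9 = 108 ≡ 16. So 9^3 ≡ 16 (mod 23).
Hence σ⁻¹(9) = 16.

16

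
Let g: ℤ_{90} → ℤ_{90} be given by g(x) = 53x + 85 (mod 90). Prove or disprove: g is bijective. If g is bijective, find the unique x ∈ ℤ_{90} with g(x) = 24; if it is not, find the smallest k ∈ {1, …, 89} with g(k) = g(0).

Suppose g(x_1) = g(x_2) in ℤ_{90}. Then 53x_1 + 85 ≡ 53x_2 + 85 (mod 90), so 53(x_1 − x_2) ≡ 0 (mod 90).
Since gcd(53, 90) = 1, 53 is invertible modulo 90, therefore x_1 − x_2 ≡ 0 (mod 90), i.e. x_1 = x_2.
We now compute 53⁻¹ mod 90 explicitly. Euclid's algorithm: 90 = 1·53 + 37, 53 = 1·37 + 16, 37 = 2·16 + 5, 16 = 3·5 + 1; back-substituting gives 1 = 17·53 − 10·90, so 53⁻¹ ≡ 17 (mod 90).
For any y ∈ ℤ_{90}, x = 17(y − 85) mod 90 satisfies g(x) = 53·17(y − 85) + 85 ≡ y (since 53·17 ≡ 1 mod 90). So every y has a preimage.
So g is bijective.
Since g is bijective, we compute g⁻¹(24): solve 53x + 85 ≡ 24 (mod 90), i.e. 53x ≡ 29 (mod 90).
Multiplying by 53⁻¹ = 17 gives x ≡ 17·29 = 493 = 5·90 + 43 ≡ 43 (mod 90).
Check: g(43) = 53·43 + 85 = 2364 = 26·90 + 24 ≡ 24 (mod 90).

43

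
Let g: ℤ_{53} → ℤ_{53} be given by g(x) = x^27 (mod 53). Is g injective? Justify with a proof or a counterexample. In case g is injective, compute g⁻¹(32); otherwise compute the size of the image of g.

21

Since 53 is prime, the nonzero elements of ℤ_{53} form a cyclic group of order 52.
As gcd(27, 52) = 1, raising to the 27th power is a bijection on this group: if x_1^27 ≡ x_2^27 then (x_1x_2^{−1})^27 = 1, and the only element of order dividing gcd(27, 52) = 1 is 1, so x_1 = x_2.
With g(0) = 0 this makes g injective on all of ℤ_{53}, hence bijective (finite equal-size domain and codomain). In particular g is injective.
Since g is injective, we find the preimage of 32. The inverse of x ↦ x^27 on (ℤ_{53})^× is x ↦ x^27, because 27·27 = 729 = 14·52 + 1 ≡ 1 (mod 52) and x^{52} = 1 for x ≠ 0 (Fermat). So g⁻¹(32) = 32^27 mod 53.
Repeated squaring mod 53: 32^1 ≡ 32, 32^2 ≡ 32² = 1024 ≡ 17, 32^4 ≡ 17² = 289 ≡ 24, 32^8 ≡ 24² = 576 ≡ 46, 32^16 ≡ 46² = 2116 ≡ 49. Since 27 = 16 + 8 + 2 + 1, 32^27 ≡ 49·46·17·32: 49·46 = 2254 ≡ 28, then 28·17 = 476 ≡ 52, then 52·32 = 1664 ≡ 21. So 32^27 ≡ 21 (mod 53).
Hence g⁻¹(32) = 21.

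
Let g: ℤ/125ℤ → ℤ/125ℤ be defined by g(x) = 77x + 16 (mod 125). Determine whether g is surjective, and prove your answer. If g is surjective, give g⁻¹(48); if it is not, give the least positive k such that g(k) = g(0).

Since gcd(77, 125) = 1, 77 is invertible modulo 125. Euclid's algorithm: 125 = 1·77 + 48, 77 = 1·48 + 29, 48 = 1·29 + 19, 29 = 1·19 + 10, 19 = 1·10 + 9, 10 = 1·9 + 1; back-substituting gives 1 = 13·77 − 8·125, so 77⁻¹ ≡ 13 (mod 125).
For any y ∈ ℤ/125ℤ, x = 13(y − 16) mod 125 satisfies g(x) = 77·13(y − 16) + 16 ≡ y (since 77·13 ≡ 1 mod 125). So every y has a preimage.
Thus g is surjective.
Since g is surjective, we compute g⁻¹(48): solve 77x + 16 ≡ 48 (mod 125), i.e. 77x ≡ 32 (mod 125).
Multiplying by 77⁻¹ = 13 gives x ≡ 13·32 = 416 = 3·125 + 41 ≡ 41 (mod 125).
Check: g(41) = 77·41 + 16 = 3173 = 25·125 + 48 ≡ 48 (mod 125).

41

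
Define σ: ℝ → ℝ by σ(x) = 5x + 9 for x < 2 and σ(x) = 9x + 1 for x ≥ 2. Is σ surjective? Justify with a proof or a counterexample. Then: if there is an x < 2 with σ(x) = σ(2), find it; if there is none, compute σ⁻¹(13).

4/5

Both pieces are strictly increasing (slopes 5 and 9), so each is injective on its own interval.
The left piece maps (−∞, 2) onto (−∞, 19); the right piece maps [2, ∞) onto [19, ∞).
These images together cover ℝ, so σ is surjective.
Because the two images are disjoint, no x < 2 has σ(x) = σ(2), so we compute σ⁻¹(13): 13 lies in (−∞, 19), so solve 5x + 9 = 13: x = (13 − 9)/5 = 4/5.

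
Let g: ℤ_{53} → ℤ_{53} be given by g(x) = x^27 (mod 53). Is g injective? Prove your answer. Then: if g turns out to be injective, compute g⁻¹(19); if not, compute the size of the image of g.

Since 53 is prime, the nonzero elements of ℤ_{53} form a cyclic group of order 52.
As gcd(27, 52) = 1, raising to the 27th power is a bijection on this group: if u^27 ≡ v^27 then (uv^{−1})^27 = 1, and the only element of order dividing gcd(27, 52) = 1 is 1, so u = v.
With g(0) = 0 this makes g injective on all of ℤ_{53}, hence bijective (finite equal-size domain and codomain). In particular g is injective.
Since g is injective, we find the preimage of 19. The inverse of x ↦ x^27 on (ℤ_{53})^× is x ↦ x^27, because 27·27 = 729 = 14·52 + 1 ≡ 1 (mod 52) and x^{52} = 1 for x ≠ 0 (Fermat). So g⁻¹(19) = 19^27 mod 53.
Repeated squaring mod 53: 19^1 ≡ 19, 19^2 ≡ 19² = 361 ≡ 43, 19^4 ≡ 43² = 1849 ≡ 47, 19^8 ≡ 47² = 2209 ≡ 36, 19^16 ≡ 36² = 1296 ≡ 24. Since 27 = 16 + 8 + 2 + 1, 19^27 ≡ 24·36·43·19: 24·36 = 864 ≡ 16, then 16·43 = 688 ≡ 52, then 52·19 = 988 ≡ 34. So 19^27 ≡ 34 (mod 53).
Hence g⁻¹(19) = 34.

34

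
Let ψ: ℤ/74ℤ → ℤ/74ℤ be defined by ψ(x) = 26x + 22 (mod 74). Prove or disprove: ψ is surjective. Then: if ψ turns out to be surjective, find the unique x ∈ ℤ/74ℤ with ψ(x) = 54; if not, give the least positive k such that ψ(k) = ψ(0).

37

Recall: surjectivity means every element of the codomain has a preimage under ψ.
Since gcd(26, 74) = 2, we have 26x ≡ 0 (mod 2) for all x, so ψ(x) ≡ 0 (mod 2).
But 1 ≢ 0 (mod 2), so 1 ∈ ℤ/74ℤ has no preimage. So ψ is not surjective.
Since ψ is not surjective, we find the least positive k with ψ(k) = ψ(0): this means 26k ≡ 0 (mod 74), i.e. 74 ∣ 26k. Since gcd(26, 74) = 2, dividing through by 2 this holds exactly when 37 ∣ 13k, and as gcd(13, 37) = 1, exactly when 37 ∣ k.
The smallest positive such k is 37.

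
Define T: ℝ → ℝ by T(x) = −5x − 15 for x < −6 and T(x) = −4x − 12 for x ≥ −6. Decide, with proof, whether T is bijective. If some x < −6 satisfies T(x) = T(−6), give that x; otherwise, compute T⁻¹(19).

Both pieces are strictly decreasing (slopes −5 and −4), so each is injective on its own interval.
The left piece maps (−∞, −6) onto (15, ∞); the right piece maps [−6, ∞) onto (−∞, 12].
The images leave a gap (15 has no preimage), so T is not surjective, hence not bijective.
Because the two images are disjoint, no x < −6 has T(x) = T(−6), so we compute T⁻¹(19): 19 lies in (15, ∞), so solve −5x − 15 = 19: x = (19 + 15)/(−5) = −34/5.

-34/5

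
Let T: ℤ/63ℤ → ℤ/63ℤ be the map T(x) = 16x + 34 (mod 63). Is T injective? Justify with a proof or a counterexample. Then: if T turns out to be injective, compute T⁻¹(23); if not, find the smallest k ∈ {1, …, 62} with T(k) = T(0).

19

By definition, injectivity means: for all s, t in the domain, T(s) = T(t) implies s = t.
If T(s) = T(t), then 16s ≡ 16t (mod 63). Because gcd(16, 63) = 1, we may cancel 16 to get s ≡ t (mod 63).
Thus T is injective.
We now compute 16⁻¹ mod 63 explicitly. Euclid's algorithm: 63 = 3·16 + 15, 16 = 1·15 + 1; back-substituting gives 1 = 4·16 − 1·63, so 16⁻¹ ≡ 4 (mod 63).
Since T is injective, we find T⁻¹(23): we need 16x ≡ 23 − 34 ≡ 52 (mod 63). Using 16⁻¹ = 4: x ≡ 4·52 = 208 = 3·63 + 19, so x = 19.
Check: T(19) = 16·19 + 34 = 338 = 5·63 + 23 ≡ 23 (mod 63).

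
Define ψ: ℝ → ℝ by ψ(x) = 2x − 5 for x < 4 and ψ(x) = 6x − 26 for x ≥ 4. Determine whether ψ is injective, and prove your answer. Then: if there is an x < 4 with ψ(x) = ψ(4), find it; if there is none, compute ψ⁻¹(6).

3/2

Both pieces are strictly increasing (slopes 2 and 6), so each is injective on its own interval.
The left piece maps (−∞, 4) onto (−∞, 3); the right piece maps [4, ∞) onto [−2, ∞).
These images overlap. In particular ψ(4) = −2 (right piece), and solving 2x − 5 = −2 on the left piece gives x = 3/2 < 4.
So ψ(3/2) = ψ(4) with 3/2 ≠ 4, and ψ is not injective. This x = 3/2 is the requested value below 4.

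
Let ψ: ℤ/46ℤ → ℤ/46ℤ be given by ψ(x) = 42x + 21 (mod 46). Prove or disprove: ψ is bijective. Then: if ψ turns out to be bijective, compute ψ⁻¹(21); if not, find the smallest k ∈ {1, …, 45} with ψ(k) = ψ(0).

23

Recall that ψ is injective when ψ(u) = ψ(v) forces u = v.
We have gcd(42, 46) = 2 > 1. Taking u = 0 and v = 23: ψ(0) = 21 and ψ(23) = 42·23 + 21 = 987 ≡ 21 (mod 46).
So ψ(0) = ψ(23) while 0 ≠ 23, so ψ is not injective, hence not bijective.
Since ψ is not bijective, we find the least positive k with ψ(k) = ψ(0): this means 42k ≡ 0 (mod 46), i.e. 46 ∣ 42k. Since gcd(42, 46) = 2, dividing through by 2 this holds exactly when 23 ∣ 21k, and as gcd(21, 23) = 1, exactly when 23 ∣ k.
The smallest positive such k is 23.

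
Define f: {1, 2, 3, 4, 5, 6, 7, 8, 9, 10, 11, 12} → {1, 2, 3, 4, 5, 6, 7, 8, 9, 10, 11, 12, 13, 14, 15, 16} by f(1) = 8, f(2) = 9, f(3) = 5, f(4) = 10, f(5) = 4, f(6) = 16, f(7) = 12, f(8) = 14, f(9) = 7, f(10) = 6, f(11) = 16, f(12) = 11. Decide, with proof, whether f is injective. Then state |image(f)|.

11

f(6) = 16 = f(11) with 6 ≠ 11, so f is not injective.
The image of f is {4, 5, 6, 7, 8, 9, 10, 11, 12, 14, 16}, which has 11 elements.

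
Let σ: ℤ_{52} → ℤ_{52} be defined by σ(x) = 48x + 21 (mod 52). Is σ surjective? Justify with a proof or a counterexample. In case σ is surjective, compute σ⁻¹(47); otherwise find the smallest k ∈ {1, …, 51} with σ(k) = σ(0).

13

Recall that surjectivity means every element of the codomain has a preimage under σ.
Since gcd(48, 52) = 4, we have 48x ≡ 0 (mod 4) for all x, so σ(x) ≡ 1 (mod 4).
But 0 ≢ 1 (mod 4), so 0 ∈ ℤ_{52} has no preimage. Therefore σ is not surjective.
Since σ is not surjective, we find the least positive k with σ(k) = σ(0): this means 48k ≡ 0 (mod 52), i.e. 52 ∣ 48k. Since gcd(48, 52) = 4, dividing through by 4 this holds exactly when 13 ∣ 12k, and as gcd(12, 13) = 1, exactly when 13 ∣ k.
The smallest positive such k is 13.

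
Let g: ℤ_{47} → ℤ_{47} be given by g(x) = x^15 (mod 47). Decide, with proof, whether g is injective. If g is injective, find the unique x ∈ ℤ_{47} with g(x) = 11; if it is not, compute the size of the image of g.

22

Since 47 is prime, the nonzero elements of ℤ_{47} form a cyclic group of order 46.
As gcd(15, 46) = 1, raising to the 15th power is a bijection on this group: if a^15 ≡ b^15 then (ab^{−1})^15 = 1, and the only element of order dividing gcd(15, 46) = 1 is 1, so a = b.
With g(0) = 0 this makes g injective on all of ℤ_{47}, hence bijective (finite equal-size domain and codomain). In particular g is injective.
Since g is injective, we find the preimage of 11. The inverse of x ↦ x^15 on (ℤ_{47})^× is x ↦ x^43, because 15·43 = 645 = 14·46 + 1 ≡ 1 (mod 46) and x^{46} = 1 for x ≠ 0 (Fermat). So g⁻¹(11) = 11^43 mod 47.
Repeated squaring mod 47: 11^1 ≡ 11, 11^2 ≡ 11² = 121 ≡ 27, 11^4 ≡ 27² = 729 ≡ 24, 11^8 ≡ 24² = 576 ≡ 12, 11^16 ≡ 12² = 144 ≡ 3, 11^32 ≡ 3² = 9. Since 43 = 32 + 8 + 2 + 1, 11^43 ≡ 9·12·27·11: 9·12 = 108 ≡ 14, then 14·27 = 378 ≡ 2, then 2·11 = 22. So 11^43 ≡ 22 (mod 47).
Hence g⁻¹(11) = 22.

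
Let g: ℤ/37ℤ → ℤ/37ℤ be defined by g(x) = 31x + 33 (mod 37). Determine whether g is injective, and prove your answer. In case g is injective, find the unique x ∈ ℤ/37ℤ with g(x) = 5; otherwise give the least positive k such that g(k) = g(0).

17

Suppose g(u) = g(v) in ℤ/37ℤ. Then 31u + 33 ≡ 31v + 33 (mod 37), hence 31(u − v) ≡ 0 (mod 37).
Since gcd(31, 37) = 1, 31 is invertible modulo 37, hence u − v ≡ 0 (mod 37), i.e. u = v.
Therefore g is injective.
We now compute 31⁻¹ mod 37 explicitly. Euclid's algorithm: 37 = 1·31 + 6, 31 = 5·6 + 1; back-substituting gives 1 = 6·31 − 5·37, so 31⁻¹ ≡ 6 (mod 37).
Since g is injective, we find g⁻¹(5): we need 31x ≡ 5 − 33 ≡ 9 (mod 37). Using 31⁻¹ = 6: x ≡ 6·9 = 54 = 1·37 + 17, so x = 17.
Check: g(17) = 31·17 + 33 = 560 = 15·37 + 5 ≡ 5 (mod 37).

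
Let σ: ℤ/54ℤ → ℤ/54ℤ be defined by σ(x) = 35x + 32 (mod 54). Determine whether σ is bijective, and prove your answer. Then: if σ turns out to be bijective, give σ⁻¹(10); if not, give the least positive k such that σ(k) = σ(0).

4

Recall that σ is injective when σ(x_1) = σ(x_2) forces x_1 = x_2.
If σ(x_1) = σ(x_2), then 35x_1 ≡ 35x_2 (mod 54). Because gcd(35, 54) = 1, we may cancel 35 to get x_1 ≡ x_2 (mod 54).
We now compute 35⁻¹ mod 54 explicitly. Euclid's algorithm: 54 = 1·35 + 19, 35 = 1·19 + 16, 19 = 1·16 + 3, 16 = 5·3 + 1; back-substituting gives 1 = 17·35 − 11·54, so 35⁻¹ ≡ 17 (mod 54).
Then y ↦ 17(y − 32) is a two-sided inverse to σ, so every y ∈ ℤ/54ℤ has a preimage.
Thus σ is bijective.
Since σ is bijective, we find σ⁻¹(10): we need 35x ≡ 10 − 32 ≡ 32 (mod 54). Using 35⁻¹ = 17: x ≡ 17·32 = 544 = 10·54 + 4, so x = 4.
Check: σ(4) = 35·4 + 32 = 172 = 3·54 + 10 ≡ 10 (mod 54).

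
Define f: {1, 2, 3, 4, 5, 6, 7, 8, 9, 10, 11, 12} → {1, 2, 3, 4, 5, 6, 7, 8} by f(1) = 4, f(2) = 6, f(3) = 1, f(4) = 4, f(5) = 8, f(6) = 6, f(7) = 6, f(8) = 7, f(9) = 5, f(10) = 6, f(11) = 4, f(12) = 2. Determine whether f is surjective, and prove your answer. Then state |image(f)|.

7

No element maps to 3, so f is not surjective.
The image of f is {1, 2, 4, 5, 6, 7, 8}, which has 7 elements.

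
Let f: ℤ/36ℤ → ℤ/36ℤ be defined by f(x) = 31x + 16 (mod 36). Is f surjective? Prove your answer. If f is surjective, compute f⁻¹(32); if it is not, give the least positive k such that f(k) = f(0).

4

Since gcd(31, 36) = 1, 31 is invertible modulo 36. Euclid's algorithm: 36 = 1·31 + 5, 31 = 6·5 + 1; back-substituting gives 1 = 7·31 − 6·36, so 31⁻¹ ≡ 7 (mod 36).
For any y ∈ ℤ/36ℤ, x = 7(y − 16) mod 36 satisfies f(x) = 31·7(y − 16) + 16 ≡ y (since 31·7 ≡ 1 mod 36). So every y has a preimage.
Thus f is surjective.
Since f is surjective, we compute f⁻¹(32): solve 31x + 16 ≡ 32 (mod 36), i.e. 31x ≡ 16 (mod 36).
Multiplying by 31⁻¹ = 7 gives x ≡ 7·16 = 112 = 3·36 + 4 ≡ 4 (mod 36).
Check: f(4) = 31·4 + 16 = 140 = 3·36 + 32 ≡ 32 (mod 36).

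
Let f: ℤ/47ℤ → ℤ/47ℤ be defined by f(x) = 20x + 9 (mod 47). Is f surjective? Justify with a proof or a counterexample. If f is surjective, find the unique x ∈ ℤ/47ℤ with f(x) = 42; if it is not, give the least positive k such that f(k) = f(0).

Since gcd(20, 47) = 1, 20 is invertible modulo 47. Euclid's algorithm: 47 = 2·20 + 7, 20 = 2·7 + 6, 7 = 1·6 + 1; back-substituting gives 1 = 40·20 − 17·47, so 20⁻¹ ≡ 40 (mod 47).
For any y ∈ ℤ/47ℤ, x = 40(y − 9) mod 47 satisfies f(x) = 20·40(y − 9) + 9 ≡ y (since 20·40 ≡ 1 mod 47). So every y has a preimage.
So f is surjective.
Since f is surjective, we find f⁻¹(42): we need 20x ≡ 42 − 9 ≡ 33 (mod 47). Using 20⁻¹ = 40: x ≡ 40·33 = 1320 = 28·47 + 4, so x = 4.
Check: f(4) = 20·4 + 9 = 89 = 1·47 + 42 ≡ 42 (mod 47).

4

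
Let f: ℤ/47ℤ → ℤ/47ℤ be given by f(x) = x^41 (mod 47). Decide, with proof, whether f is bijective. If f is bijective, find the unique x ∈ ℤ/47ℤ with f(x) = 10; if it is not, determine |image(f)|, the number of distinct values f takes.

35

Since 47 is prime, the nonzero elements of ℤ/47ℤ form a cyclic group of order 46.
As gcd(41, 46) = 1, raising to the 41st power is a bijection on this group: if s^41 ≡ t^41 then (st^{−1})^41 = 1, and the only element of order dividing gcd(41, 46) = 1 is 1, so s = t.
With f(0) = 0 this makes f injective on all of ℤ/47ℤ, hence bijective (finite equal-size domain and codomain). In particular f is bijective.
Since f is bijective, we find the preimage of 10. The inverse of x ↦ x^41 on (ℤ/47ℤ)^× is x ↦ x^9, because 41·9 = 369 = 8·46 + 1 ≡ 1 (mod 46) and x^{46} = 1 for x ≠ 0 (Fermat). So f⁻¹(10) = 10^9 mod 47.
Repeated squaring mod 47: 10^1 ≡ 10, 10^2 ≡ 10² = 100 ≡ 6, 10^4 ≡ 6² = 36, 10^8 ≡ 36² = 1296 ≡ 27. Since 9 = 8 + 1, 10^9 ≡ 27·10: 27·10 = 270 ≡ 35. So 10^9 ≡ 35 (mod 47).
Hence f⁻¹(10) = 35.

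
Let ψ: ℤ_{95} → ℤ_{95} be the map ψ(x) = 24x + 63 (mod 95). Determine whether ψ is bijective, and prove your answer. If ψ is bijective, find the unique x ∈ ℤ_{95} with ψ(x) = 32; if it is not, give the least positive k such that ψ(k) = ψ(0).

If ψ(x_1) = ψ(x_2), then 24x_1 ≡ 24x_2 (mod 95). Because gcd(24, 95) = 1, we may cancel 24 to get x_1 ≡ x_2 (mod 95).
We now compute 24⁻¹ mod 95 explicitly. Euclid's algorithm: 95 = 3·24 + 23, 24 = 1·23 + 1; back-substituting gives 1 = 4·24 − 1·95, so 24⁻¹ ≡ 4 (mod 95).
For any y ∈ ℤ_{95}, x = 4(y − 63) mod 95 satisfies ψ(x) = 24·4(y − 63) + 63 ≡ y (since 24·4 ≡ 1 mod 95). So every y has a preimage.
Hence ψ is bijective.
Since ψ is bijective, we compute ψ⁻¹(32): solve 24x + 63 ≡ 32 (mod 95), i.e. 24x ≡ 64 (mod 95).
Multiplying by 24⁻¹ = 4 gives x ≡ 4·64 = 256 = 2·95 + 66 ≡ 66 (mod 95).
Check: ψ(66) = 24·66 + 63 = 1647 = 17·95 + 32 ≡ 32 (mod 95).

66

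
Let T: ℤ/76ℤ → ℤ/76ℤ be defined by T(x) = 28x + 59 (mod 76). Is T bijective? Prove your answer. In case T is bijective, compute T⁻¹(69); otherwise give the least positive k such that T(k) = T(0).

Recall that T is injective when T(x_1) = T(x_2) forces x_1 = x_2.
We have gcd(28, 76) = 4 > 1. Taking x_1 = 0 and x_2 = 19: T(0) = 59 and T(19) = 28·19 + 59 = 591 ≡ 59 (mod 76).
So T(0) = T(19) while 0 ≠ 19, hence T is not injective, hence not bijective.
Since T is not bijective, we find the least positive k with T(k) = T(0): this means 28k ≡ 0 (mod 76), i.e. 76 ∣ 28k. Since gcd(28, 76) = 4, dividing through by 4 this holds exactly when 19 ∣ 7k, and as gcd(7, 19) = 1, exactly when 19 ∣ k.
The smallest positive such k is 19.

19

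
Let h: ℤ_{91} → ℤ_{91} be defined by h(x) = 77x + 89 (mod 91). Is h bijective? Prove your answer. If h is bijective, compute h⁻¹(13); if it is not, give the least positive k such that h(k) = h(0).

13

We have gcd(77, 91) = 7 > 1. Taking x_1 = 0 and x_2 = 13: h(0) = 89 and h(13) = 77·13 + 89 = 1090 ≡ 89 (mod 91).
So h(0) = h(13) while 0 ≠ 13, so h is not injective, hence not bijective.
Since h is not bijective, we find the least positive k with h(k) = h(0): this means 77k ≡ 0 (mod 91), i.e. 91 ∣ 77k. Since gcd(77, 91) = 7, dividing through by 7 this holds exactly when 13 ∣ 11k, and as gcd(11, 13) = 1, exactly when 13 ∣ k.
The smallest positive such k is 13.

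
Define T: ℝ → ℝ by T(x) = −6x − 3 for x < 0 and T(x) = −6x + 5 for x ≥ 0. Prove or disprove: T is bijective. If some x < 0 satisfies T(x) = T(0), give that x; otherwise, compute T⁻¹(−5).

-4/3

Both pieces are strictly decreasing (slopes −6 and −6), so each is injective on its own interval.
The left piece maps (−∞, 0) onto (−3, ∞); the right piece maps [0, ∞) onto (−∞, 5].
These images overlap. In particular T(0) = 5 (right piece), and solving −6x − 3 = 5 on the left piece gives x = −4/3 < 0.
So T(−4/3) = T(0) with −4/3 ≠ 0, and T is not injective, hence not bijective. This x = −4/3 is the requested value below 0.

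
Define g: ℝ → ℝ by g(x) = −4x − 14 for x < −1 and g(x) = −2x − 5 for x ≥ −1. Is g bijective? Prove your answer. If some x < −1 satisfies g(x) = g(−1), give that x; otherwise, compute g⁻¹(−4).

Both pieces are strictly decreasing (slopes −4 and −2), so each is injective on its own interval.
The left piece maps (−∞, −1) onto (−10, ∞); the right piece maps [−1, ∞) onto (−∞, −3].
These images overlap. In particular g(−1) = −3 (right piece), and solving −4x − 14 = −3 on the left piece gives x = −11/4 < −1.
So g(−11/4) = g(−1) with −11/4 ≠ −1, and g is not injective, hence not bijective. This x = −11/4 is the requested value below −1.

-11/4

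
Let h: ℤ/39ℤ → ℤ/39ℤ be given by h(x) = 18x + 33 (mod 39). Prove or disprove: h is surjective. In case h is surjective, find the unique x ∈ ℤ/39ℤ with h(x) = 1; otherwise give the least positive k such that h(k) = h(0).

13

Since gcd(18, 39) = 3, we have 18x ≡ 0 (mod 3) for all x, so h(x) ≡ 0 (mod 3).
But 1 ≢ 0 (mod 3), so 1 ∈ ℤ/39ℤ has no preimage. Thus h is not surjective.
Since h is not surjective, we find the least positive k with h(k) = h(0): this means 18k ≡ 0 (mod 39), i.e. 39 ∣ 18k. Since gcd(18, 39) = 3, dividing through by 3 this holds exactly when 13 ∣ 6k, and as gcd(6, 13) = 1, exactly when 13 ∣ k.
The smallest positive such k is 13.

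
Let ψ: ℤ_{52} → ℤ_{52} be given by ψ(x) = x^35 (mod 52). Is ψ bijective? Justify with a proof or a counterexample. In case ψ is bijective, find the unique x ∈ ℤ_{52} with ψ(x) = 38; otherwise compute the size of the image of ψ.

39

ψ(0) = 0^35 = 0.
ψ(26): Repeated squaring mod 52: 26^1 ≡ 26, 26^2 ≡ 26² = 676 ≡ 0, 26^4 ≡ 0² = 0, 26^8 ≡ 0² = 0, 26^16 ≡ 0² = 0, 26^32 ≡ 0² = 0. Since 35 = 32 + 2 + 1, 26^35 ≡ 0·0·26: 0·0 = 0, then 0·26 = 0. So 26^35 ≡ 0 (mod 52).
So ψ(0) = ψ(26) = 0 while 0 ≠ 26, hence ψ is not injective, hence not bijective.
Since ψ is not bijective, we determine |image(ψ)|. Computing x^35 mod 52 for each x (by repeated squaring, reducing mod 52 at every step), the values ψ(0), ψ(1), …, ψ(51) are: 0, 1, 20, 35, 36, 21, 24, 15, 44, 29, 4, 19, 12, 13, 40, 7, 48, 49, 8, 11, 28, 5, 16, 43, 32, 25, 0, 27, 20, 9, 36, 47, 24, 41, 44, 3, 4, 45, 12, 39, 40, 33, 48, 23, 8, 37, 28, 31, 16, 17, 32, 51.
The distinct values are {0, 1, 3, 4, 5, 7, 8, 9, 11, 12, 13, 15, 16, 17, 19, 20, 21, 23, 24, 25, 27, 28, 29, 31, 32, 33, 35, 36, 37, 39, 40, 41, 43, 44, 45, 47, 48, 49, 51}; there are 39 of them.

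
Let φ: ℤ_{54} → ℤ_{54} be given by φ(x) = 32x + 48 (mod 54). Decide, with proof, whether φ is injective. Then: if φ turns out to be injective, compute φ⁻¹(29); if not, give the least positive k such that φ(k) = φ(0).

27

By definition, injectivity means: for all x_1, x_2 in the domain, φ(x_1) = φ(x_2) implies x_1 = x_2.
We have gcd(32, 54) = 2 > 1. Taking x_1 = 0 and x_2 = 27: φ(0) = 48 and φ(27) = 32·27 + 48 = 912 ≡ 48 (mod 54).
So φ(0) = φ(27) while 0 ≠ 27, therefore φ is not injective.
Since φ is not injective, we find the least positive k with φ(k) = φ(0): this means 32k ≡ 0 (mod 54), i.e. 54 ∣ 32k. Since gcd(32, 54) = 2, dividing through by 2 this holds exactly when 27 ∣ 16k, and as gcd(16, 27) = 1, exactly when 27 ∣ k.
The smallest positive such k is 27.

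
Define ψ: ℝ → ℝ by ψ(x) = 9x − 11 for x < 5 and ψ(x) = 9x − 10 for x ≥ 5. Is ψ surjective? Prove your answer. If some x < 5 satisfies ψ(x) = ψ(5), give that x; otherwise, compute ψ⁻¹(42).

Both pieces are strictly increasing (slopes 9 and 9), so each is injective on its own interval.
The left piece maps (−∞, 5) onto (−∞, 34); the right piece maps [5, ∞) onto [35, ∞).
The union (−∞, 34) ∪ [35, ∞) omits the interval between 34 and 35; in particular 34 has no preimage. So ψ is not surjective.
Because the two images are disjoint, no x < 5 has ψ(x) = ψ(5), so we compute ψ⁻¹(42): 42 lies in [35, ∞), so solve 9x − 10 = 42: x = (42 + 10)/9 = 52/9.

52/9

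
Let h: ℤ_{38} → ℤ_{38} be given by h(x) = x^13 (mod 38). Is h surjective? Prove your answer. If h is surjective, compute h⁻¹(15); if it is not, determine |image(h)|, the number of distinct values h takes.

Computing x^13 mod 38 for each x (by repeated squaring, reducing mod 38 at every step), the values h(0), h(1), …, h(37) are: 0, 1, 22, 33, 28, 17, 4, 7, 8, 25, 32, 11, 12, 15, 2, 29, 24, 35, 18, 19, 20, 3, 14, 9, 36, 23, 26, 27, 6, 13, 30, 31, 34, 21, 10, 5, 16, 37.
Every element of ℤ_{38} appears exactly once in this list, so h is a bijection, and in particular surjective.
Since h is surjective, we read off the preimage of 15 from the same table: h(13) = 15, so h⁻¹(15) = 13.

13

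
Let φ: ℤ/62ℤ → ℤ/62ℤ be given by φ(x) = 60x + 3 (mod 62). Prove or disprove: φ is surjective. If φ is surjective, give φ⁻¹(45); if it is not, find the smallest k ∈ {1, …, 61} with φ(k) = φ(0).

31

Since gcd(60, 62) = 2, we have 60x ≡ 0 (mod 2) for all x, so φ(x) ≡ 1 (mod 2).
But 0 ≢ 1 (mod 2), so 0 ∈ ℤ/62ℤ has no preimage. Thus φ is not surjective.
Since φ is not surjective, we find the least positive k with φ(k) = φ(0): this means 60k ≡ 0 (mod 62), i.e. 62 ∣ 60k. Since gcd(60, 62) = 2, dividing through by 2 this holds exactly when 31 ∣ 30k, and as gcd(30, 31) = 1, exactly when 31 ∣ k.
The smallest positive such k is 31.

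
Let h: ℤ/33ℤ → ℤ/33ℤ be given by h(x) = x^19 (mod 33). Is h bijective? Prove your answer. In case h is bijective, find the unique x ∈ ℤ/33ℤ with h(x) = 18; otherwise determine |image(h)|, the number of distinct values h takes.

Computing x^19 mod 33 for each x (by repeated squaring, reducing mod 33 at every step), the values h(0), h(1), …, h(32) are: 0, 1, 17, 15, 25, 20, 24, 19, 29, 27, 10, 11, 12, 28, 26, 3, 31, 2, 30, 7, 5, 21, 22, 23, 6, 4, 14, 9, 13, 8, 18, 16, 32.
Every element of ℤ/33ℤ appears exactly once in this list, so h is a bijection, and in particular bijective.
Since h is bijective, we read off the preimage of 18 from the same table: h(30) = 18, so h⁻¹(18) = 30.

30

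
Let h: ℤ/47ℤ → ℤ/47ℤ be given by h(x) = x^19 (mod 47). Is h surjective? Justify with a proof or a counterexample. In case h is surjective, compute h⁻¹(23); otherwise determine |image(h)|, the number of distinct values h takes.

Since 47 is prime, the nonzero elements of ℤ/47ℤ form a cyclic group of order 46.
As gcd(19, 46) = 1, raising to the 19th power is a bijection on this group: if u^19 ≡ v^19 then (uv^{−1})^19 = 1, and the only element of order dividing gcd(19, 46) = 1 is 1, so u = v.
With h(0) = 0 this makes h injective on all of ℤ/47ℤ, hence bijective (finite equal-size domain and codomain). In particular h is surjective.
Since h is surjective, we find the preimage of 23. The inverse of x ↦ x^19 on (ℤ/47ℤ)^× is x ↦ x^17, because 19·17 = 323 = 7·46 + 1 ≡ 1 (mod 46) and x^{46} = 1 for x ≠ 0 (Fermat). So h⁻¹(23) = 23^17 mod 47.
Repeated squaring mod 47: 23^1 ≡ 23, 23^2 ≡ 23² = 529 ≡ 12, 23^4 ≡ 12² = 144 ≡ 3, 23^8 ≡ 3² = 9, 23^16 ≡ 9² = 81 ≡ 34. Since 17 = 16 + 1, 23^17 ≡ 34·23: 34·23 = 782 ≡ 30. So 23^17 ≡ 30 (mod 47).
Hence h⁻¹(23) = 30.

30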